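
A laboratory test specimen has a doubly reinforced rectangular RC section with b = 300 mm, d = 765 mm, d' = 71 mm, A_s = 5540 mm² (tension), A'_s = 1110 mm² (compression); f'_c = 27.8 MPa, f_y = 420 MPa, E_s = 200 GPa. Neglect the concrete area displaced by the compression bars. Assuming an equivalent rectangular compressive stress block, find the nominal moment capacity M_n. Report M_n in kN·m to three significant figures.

Assume both tension and compression steel yield.
Net tension couple steel: A_s − A'_s = 4430 mm².
a = (A_s − A'_s) f_y / (0.85 f'_c b) = 1860600/(0.85 × 27.8 × 300) = 262.46 mm.
c = a/β₁ = 262.46/0.85 = 308.78 mm; ε'_s = 0.003(c − d')/c = 0.0023 ≥ f_y/E_s = 0.0021, so compression steel does yield.
M_n = (A_s − A'_s) f_y (d − a/2) + A'_s f_y (d − d') = [1860600 × (765 − 131.23) + 466200 × (765 − 71)] × 10⁻⁶ = 1179.19 + 323.54 = 1502.73 kN·m.

M_n ≈ 1500 kN·m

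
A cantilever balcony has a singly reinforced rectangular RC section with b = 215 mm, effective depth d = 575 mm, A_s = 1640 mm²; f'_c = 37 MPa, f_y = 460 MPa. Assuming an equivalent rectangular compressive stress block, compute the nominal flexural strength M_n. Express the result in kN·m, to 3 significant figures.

T = A_s f_y = 1640 × 460 = 754400 N = 754.4 kN.
From C = T: a = T/(0.85 f'_c b) = 754400/(0.85 × 37 × 215) = 111.57 mm.
M_n = T(d − a/2) = 754.4 kN × (575 − 55.785) mm = 391.70 kN·m.

M_n ≈ 392 kN·m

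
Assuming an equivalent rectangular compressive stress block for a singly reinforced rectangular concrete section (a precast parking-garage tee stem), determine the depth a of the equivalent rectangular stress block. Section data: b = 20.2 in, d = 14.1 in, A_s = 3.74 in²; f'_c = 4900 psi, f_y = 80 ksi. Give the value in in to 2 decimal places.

T = A_s f_y = 3.74 × 80 = 299.2 kips.
a = T/(0.85 f'_c b) = 299.2/(0.85 × 4.9 × 20.2) = 3.56 in.

a ≈ 3.56 in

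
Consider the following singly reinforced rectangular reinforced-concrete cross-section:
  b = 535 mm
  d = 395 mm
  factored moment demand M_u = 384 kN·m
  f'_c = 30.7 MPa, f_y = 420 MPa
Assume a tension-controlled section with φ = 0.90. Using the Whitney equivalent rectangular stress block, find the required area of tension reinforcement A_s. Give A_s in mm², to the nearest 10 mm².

A_s ≈ 2890 mm²

M_n = M_u/φ = 384/0.90 = 426.667 kN·m.
With M_n = 0.85 f'_c a b (d − a/2), solve the quadratic for a:
a = d − √(d² − 2M_n/(0.85 f'_c b)) = 395 − √(395² − 2 × 426.667×10⁶/(0.85 × 30.7 × 535)) = 86.94 mm.
A_s = 0.85 f'_c a b / f_y = 0.85 × 30.7 × 86.94 × 535 / 420 = 2889.9 mm².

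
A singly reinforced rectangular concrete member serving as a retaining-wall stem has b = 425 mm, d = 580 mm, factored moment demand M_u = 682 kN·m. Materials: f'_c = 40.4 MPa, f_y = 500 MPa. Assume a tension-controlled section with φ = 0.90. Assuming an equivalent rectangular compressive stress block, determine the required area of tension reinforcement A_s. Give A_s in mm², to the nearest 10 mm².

M_n = M_u/φ = 682/0.90 = 757.778 kN·m.
With M_n = 0.85 f'_c a b (d − a/2), solve the quadratic for a:
a = d − √(d² − 2M_n/(0.85 f'_c b)) = 580 − √(580² − 2 × 757.778×10⁶/(0.85 × 40.4 × 425)) = 97.76 mm.
A_s = 0.85 f'_c a b / f_y = 0.85 × 40.4 × 97.76 × 425 / 500 = 2853.5 mm².

A_s ≈ 2850 mm²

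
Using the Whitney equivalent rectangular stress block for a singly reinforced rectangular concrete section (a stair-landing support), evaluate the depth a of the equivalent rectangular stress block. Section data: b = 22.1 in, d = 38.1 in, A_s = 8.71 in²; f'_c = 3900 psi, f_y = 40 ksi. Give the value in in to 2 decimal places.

T = A_s f_y = 8.71 × 40 = 348.4 kips.
a = T/(0.85 f'_c b) = 348.4/(0.85 × 3.9 × 22.1) = 4.76 in.

a ≈ 4.76 in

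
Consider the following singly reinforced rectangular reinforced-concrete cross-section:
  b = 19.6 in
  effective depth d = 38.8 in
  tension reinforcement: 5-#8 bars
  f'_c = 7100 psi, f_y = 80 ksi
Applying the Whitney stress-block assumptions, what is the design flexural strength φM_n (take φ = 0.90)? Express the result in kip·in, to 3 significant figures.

A_s = 5 × 0.79 = 3.95 in².
T = A_s f_y = 3.95 × 80 = 316 kips.
a = T/(0.85 f'_c b) = 316/(0.85 × 7.1 × 19.6) = 2.671 in.
M_n = T(d − a/2) = 316 × (38.8 − 1.3355) = 11838.8 kip·in.
φM_n = 0.90 × 11838.8 = 10654.9 kip·in.

φM_n ≈ 10700 kip·in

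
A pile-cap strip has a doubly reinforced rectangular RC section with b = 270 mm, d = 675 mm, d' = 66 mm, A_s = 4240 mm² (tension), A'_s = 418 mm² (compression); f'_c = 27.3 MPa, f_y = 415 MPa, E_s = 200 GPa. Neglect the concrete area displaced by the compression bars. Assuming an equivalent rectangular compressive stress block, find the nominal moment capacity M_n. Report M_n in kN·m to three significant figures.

Assume both tension and compression steel yield.
Net tension couple steel: A_s − A'_s = 3822 mm².
a = (A_s − A'_s) f_y / (0.85 f'_c b) = 1586130/(0.85 × 27.3 × 270) = 253.16 mm.
c = a/β₁ = 253.16/0.85 = 297.84 mm; ε'_s = 0.003(c − d')/c = 0.0023 ≥ f_y/E_s = 0.0021, so compression steel does yield.
M_n = (A_s − A'_s) f_y (d − a/2) + A'_s f_y (d − d') = [1586130 × (675 − 126.58) + 173470 × (675 − 66)] × 10⁻⁶ = 869.87 + 105.64 = 975.51 kN·m.

M_n ≈ 976 kN·m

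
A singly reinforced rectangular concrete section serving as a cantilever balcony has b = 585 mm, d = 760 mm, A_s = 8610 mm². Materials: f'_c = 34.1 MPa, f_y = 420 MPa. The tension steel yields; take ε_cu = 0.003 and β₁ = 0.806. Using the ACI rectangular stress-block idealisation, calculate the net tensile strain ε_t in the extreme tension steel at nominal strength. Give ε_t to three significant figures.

a = A_s f_y/(0.85 f'_c b) = 213.27 mm.
β₁ = 0.806, so c = a/β₁ = 213.27/0.806 = 264.60 mm.
From the linear strain diagram with ε_cu = 0.003: ε_t = 0.003 (d − c)/c = 0.003 × (760 − 264.60)/264.60 = 0.00562.
Since ε_t ≥ 0.005, the section is tension-controlled.

ε_t ≈ 0.00562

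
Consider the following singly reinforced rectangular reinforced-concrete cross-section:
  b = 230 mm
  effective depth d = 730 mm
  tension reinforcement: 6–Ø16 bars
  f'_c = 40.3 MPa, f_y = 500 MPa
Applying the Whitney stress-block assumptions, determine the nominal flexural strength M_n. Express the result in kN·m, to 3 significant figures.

M_n ≈ 417 kN·m

A_s = 6 × 201 = 1206 mm².
T = A_s f_y = 1206 × 500 = 603000 N = 603 kN.
From C = T: a = T/(0.85 f'_c b) = 603000/(0.85 × 40.3 × 230) = 76.54 mm.
M_n = T(d − a/2) = 603 kN × (730 − 38.27) mm = 417.11 kN·m.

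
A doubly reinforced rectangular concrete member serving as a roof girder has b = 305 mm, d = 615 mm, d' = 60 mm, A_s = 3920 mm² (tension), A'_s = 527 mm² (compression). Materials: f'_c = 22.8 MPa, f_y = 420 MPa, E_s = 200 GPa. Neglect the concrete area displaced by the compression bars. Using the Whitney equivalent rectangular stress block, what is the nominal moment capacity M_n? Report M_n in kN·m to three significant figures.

M_n ≈ 827 kN·m

Assume both tension and compression steel yield.
Net tension couple steel: A_s − A'_s = 3393 mm².
a = (A_s − A'_s) f_y / (0.85 f'_c b) = 1425060/(0.85 × 22.8 × 305) = 241.09 mm.
c = a/β₁ = 241.09/0.85 = 283.64 mm; ε'_s = 0.003(c − d')/c = 0.0024 ≥ f_y/E_s = 0.0021, so compression steel does yield.
M_n = (A_s − A'_s) f_y (d − a/2) + A'_s f_y (d − d') = [1425060 × (615 − 120.545) + 221340 × (615 − 60)] × 10⁻⁶ = 704.63 + 122.84 = 827.47 kN·m.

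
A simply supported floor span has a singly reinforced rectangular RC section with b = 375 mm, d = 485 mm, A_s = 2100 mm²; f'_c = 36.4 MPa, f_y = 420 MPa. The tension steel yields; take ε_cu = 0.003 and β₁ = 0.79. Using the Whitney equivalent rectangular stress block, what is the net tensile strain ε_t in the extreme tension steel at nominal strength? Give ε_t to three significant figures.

ε_t ≈ 0.0121

a = A_s f_y/(0.85 f'_c b) = 76.02 mm.
β₁ = 0.79, so c = a/β₁ = 76.02/0.79 = 96.23 mm.
From the linear strain diagram with ε_cu = 0.003: ε_t = 0.003 (d − c)/c = 0.003 × (485 − 96.23)/96.23 = 0.0121.
Since ε_t ≥ 0.005, the section is tension-controlled.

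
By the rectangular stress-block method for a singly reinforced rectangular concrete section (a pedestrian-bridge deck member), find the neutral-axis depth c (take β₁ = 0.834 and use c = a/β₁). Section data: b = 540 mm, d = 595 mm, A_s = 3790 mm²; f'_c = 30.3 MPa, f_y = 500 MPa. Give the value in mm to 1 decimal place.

c ≈ 163.4 mm

T = A_s f_y = 3790 × 500 = 1895000 N = 1895 kN.
Setting C = 0.85 f'_c a b equal to T: a = 1895000/(0.85 × 30.3 × 540) = 136.255 mm.
With β₁ = 0.834, c = a/β₁ = 136.255/0.834 = 163.4 mm.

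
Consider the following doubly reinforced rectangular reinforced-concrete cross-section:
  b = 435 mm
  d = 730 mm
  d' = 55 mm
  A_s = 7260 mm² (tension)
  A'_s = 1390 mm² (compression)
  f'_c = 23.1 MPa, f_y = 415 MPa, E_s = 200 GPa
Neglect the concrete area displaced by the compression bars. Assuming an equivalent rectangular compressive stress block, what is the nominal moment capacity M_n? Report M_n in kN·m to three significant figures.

Assume both tension and compression steel yield.
Net tension couple steel: A_s − A'_s = 5870 mm².
a = (A_s − A'_s) f_y / (0.85 f'_c b) = 2436050/(0.85 × 23.1 × 435) = 285.21 mm.
c = a/β₁ = 285.21/0.85 = 335.54 mm; ε'_s = 0.003(c − d')/c = 0.0025 ≥ f_y/E_s = 0.0021, so compression steel does yield.
M_n = (A_s − A'_s) f_y (d − a/2) + A'_s f_y (d − d') = [2436050 × (730 − 142.605) + 576850 × (730 − 55)] × 10⁻⁶ = 1430.92 + 389.37 = 1820.29 kN·m.

M_n ≈ 1820 kN·m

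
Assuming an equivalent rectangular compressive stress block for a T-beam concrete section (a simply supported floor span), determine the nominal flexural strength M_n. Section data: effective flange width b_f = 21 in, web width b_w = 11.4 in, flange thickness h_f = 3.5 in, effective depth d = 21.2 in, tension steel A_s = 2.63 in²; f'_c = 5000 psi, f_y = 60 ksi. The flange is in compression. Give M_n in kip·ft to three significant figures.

Tension: T = A_s f_y = 2.63 × 60 = 157.8 kips.
Try a within the flange: a = T/(0.85 f'_c b_f) = 157.8/(0.85 × 5 × 21) = 1.768 in.
Since a = 1.768 ≤ h_f = 3.5 in, the stress block lies entirely in the flange; analyse as a rectangular beam of width b_f.
M_n = T(d − a/2) = 157.8 × (21.2 − 0.884) = 3205.9 kip·in.
M_n = 3205.9/12 = 267.16 kip·ft.

M_n ≈ 267 kip·ft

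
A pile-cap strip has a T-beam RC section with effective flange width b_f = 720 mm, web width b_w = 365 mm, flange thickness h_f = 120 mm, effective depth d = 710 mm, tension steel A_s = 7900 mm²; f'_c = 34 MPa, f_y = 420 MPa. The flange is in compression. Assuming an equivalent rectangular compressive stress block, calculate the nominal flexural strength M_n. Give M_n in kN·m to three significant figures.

M_n ≈ 2080 kN·m

Tension: T = A_s f_y = 7900 × 420 = 3318000 N.
Try a within the flange: a = T/(0.85 f'_c b_f) = 3318000/(0.85 × 34 × 720) = 159.46 mm.
a = 159.46 > h_f = 120 mm: the block extends into the web. Split into flange-overhang and web parts.
C_f = 0.85 f'_c (b_f − b_w) h_f = 0.85 × 34 × (720 − 365) × 120 = 1231140 N.
Remaining web compression depth: a_w = (T − C_f)/(0.85 f'_c b_w) = (3318000 − 1231140)/(0.85 × 34 × 365) = 197.83 mm.
M_n = C_f(d − h_f/2) + (T − C_f)(d − a_w/2) = 1231140 × (710 − 60) + 2086860 × (710 − 98.915) = 800.24 + 1275.25 = 2075.49 × 10⁶ N·mm.
M_n = 2075.49 kN·m.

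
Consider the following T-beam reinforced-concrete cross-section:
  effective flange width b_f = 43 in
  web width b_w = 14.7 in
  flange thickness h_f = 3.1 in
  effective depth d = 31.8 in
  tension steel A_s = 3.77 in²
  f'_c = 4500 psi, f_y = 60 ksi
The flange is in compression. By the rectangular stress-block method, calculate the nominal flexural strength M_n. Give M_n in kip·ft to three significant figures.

M_n ≈ 586 kip·ft

Tension: T = A_s f_y = 3.77 × 60 = 226.2 kips.
Try a within the flange: a = T/(0.85 f'_c b_f) = 226.2/(0.85 × 4.5 × 43) = 1.375 in.
Since a = 1.375 ≤ h_f = 3.1 in, the stress block lies entirely in the flange; analyse as a rectangular beam of width b_f.
M_n = T(d − a/2) = 226.2 × (31.8 − 0.6875) = 7037.6 kip·in.
M_n = 7037.6/12 = 586.47 kip·ft.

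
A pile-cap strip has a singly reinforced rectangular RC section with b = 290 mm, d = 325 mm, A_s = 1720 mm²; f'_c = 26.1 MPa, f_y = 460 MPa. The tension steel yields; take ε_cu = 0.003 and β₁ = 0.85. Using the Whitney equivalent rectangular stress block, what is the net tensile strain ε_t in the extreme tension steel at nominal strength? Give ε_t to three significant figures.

a = A_s f_y/(0.85 f'_c b) = 122.98 mm.
β₁ = 0.85, so c = a/β₁ = 122.98/0.85 = 144.68 mm.
From the linear strain diagram with ε_cu = 0.003: ε_t = 0.003 (d − c)/c = 0.003 × (325 − 144.68)/144.68 = 0.00374.
ε_t < 0.004 — the section is over-reinforced for flexure under ACI limits.

ε_t ≈ 0.00374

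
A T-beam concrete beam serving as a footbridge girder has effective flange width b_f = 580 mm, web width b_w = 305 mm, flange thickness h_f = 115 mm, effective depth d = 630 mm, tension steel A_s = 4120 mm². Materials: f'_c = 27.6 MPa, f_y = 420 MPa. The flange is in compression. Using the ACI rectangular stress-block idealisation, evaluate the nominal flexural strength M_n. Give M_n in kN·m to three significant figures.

Tension: T = A_s f_y = 4120 × 420 = 1730400 N.
Try a within the flange: a = T/(0.85 f'_c b_f) = 1730400/(0.85 × 27.6 × 580) = 127.17 mm.
a = 127.17 > h_f = 115 mm: the block extends into the web. Split into flange-overhang and web parts.
C_f = 0.85 f'_c (b_f − b_w) h_f = 0.85 × 27.6 × (580 − 305) × 115 = 741923 N.
Remaining web compression depth: a_w = (T − C_f)/(0.85 f'_c b_w) = (1730400 − 741923)/(0.85 × 27.6 × 305) = 138.15 mm.
M_n = C_f(d − h_f/2) + (T − C_f)(d − a_w/2) = 741923 × (630 − 57.5) + 988477 × (630 − 69.075) = 424.75 + 554.46 = 979.21 × 10⁶ N·mm.
M_n = 979.21 kN·m.

M_n ≈ 979 kN·m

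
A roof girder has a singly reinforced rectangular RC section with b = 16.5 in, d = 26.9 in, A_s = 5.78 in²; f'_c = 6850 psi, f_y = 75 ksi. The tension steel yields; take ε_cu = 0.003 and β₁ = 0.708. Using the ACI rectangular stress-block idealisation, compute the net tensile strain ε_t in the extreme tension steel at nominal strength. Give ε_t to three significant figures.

ε_t ≈ 0.00966

a = A_s f_y/(0.85 f'_c b) = 4.512 in.
β₁ = 0.708, so c = a/β₁ = 4.512/0.708 = 6.373 in.
From the linear strain diagram with ε_cu = 0.003: ε_t = 0.003 (d − c)/c = 0.003 × (26.9 − 6.373)/6.373 = 0.00966.
Since ε_t ≥ 0.005, the section is tension-controlled.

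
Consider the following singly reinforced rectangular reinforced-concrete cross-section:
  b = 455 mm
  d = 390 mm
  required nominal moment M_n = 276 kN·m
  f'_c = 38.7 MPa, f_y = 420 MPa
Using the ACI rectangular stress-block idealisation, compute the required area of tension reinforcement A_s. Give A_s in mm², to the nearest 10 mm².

A_s ≈ 1800 mm²

With M_n = 0.85 f'_c a b (d − a/2), solve the quadratic for a:
a = d − √(d² − 2M_n/(0.85 f'_c b)) = 390 − √(390² − 2 × 276×10⁶/(0.85 × 38.7 × 455)) = 50.56 mm.
A_s = 0.85 f'_c a b / f_y = 0.85 × 38.7 × 50.56 × 455 / 420 = 1801.8 mm².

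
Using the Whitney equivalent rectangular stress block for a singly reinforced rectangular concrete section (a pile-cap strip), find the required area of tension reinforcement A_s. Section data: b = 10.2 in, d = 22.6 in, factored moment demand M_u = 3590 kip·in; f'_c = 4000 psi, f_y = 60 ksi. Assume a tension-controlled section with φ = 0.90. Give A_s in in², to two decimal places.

A_s ≈ 3.38 in²

M_n = M_u/φ = 3590/0.90 = 3988.89 kip·in.
From M_n = 0.85 f'_c a b (d − a/2):
a = d − √(d² − 2M_n/(0.85 f'_c b)) = 22.6 − √(22.6² − 2 × 3988.89/(0.85 × 4 × 10.2)) = 5.845 in.
A_s = 0.85 f'_c a b / f_y = 0.85 × 4 × 5.845 × 10.2 / 60 = 3.378 in².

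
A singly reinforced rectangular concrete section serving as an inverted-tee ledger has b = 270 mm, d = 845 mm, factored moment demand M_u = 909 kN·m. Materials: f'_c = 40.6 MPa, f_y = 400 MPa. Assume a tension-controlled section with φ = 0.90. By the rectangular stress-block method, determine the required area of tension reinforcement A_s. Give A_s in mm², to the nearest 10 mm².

A_s ≈ 3260 mm²

M_n = M_u/φ = 909/0.90 = 1010 kN·m.
With M_n = 0.85 f'_c a b (d − a/2), solve the quadratic for a:
a = d − √(d² − 2M_n/(0.85 f'_c b)) = 845 − √(845² − 2 × 1010×10⁶/(0.85 × 40.6 × 270)) = 139.85 mm.
A_s = 0.85 f'_c a b / f_y = 0.85 × 40.6 × 139.85 × 270 / 400 = 3257.7 mm².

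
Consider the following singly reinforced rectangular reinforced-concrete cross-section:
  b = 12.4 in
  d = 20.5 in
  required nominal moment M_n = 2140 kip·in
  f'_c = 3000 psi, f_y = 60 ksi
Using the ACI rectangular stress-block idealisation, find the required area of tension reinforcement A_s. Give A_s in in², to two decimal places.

From M_n = 0.85 f'_c a b (d − a/2):
a = d − √(d² − 2M_n/(0.85 f'_c b)) = 20.5 − √(20.5² − 2 × 2140/(0.85 × 3 × 12.4)) = 3.621 in.
A_s = 0.85 f'_c a b / f_y = 0.85 × 3 × 3.621 × 12.4 / 60 = 1.908 in².

A_s ≈ 1.91 in²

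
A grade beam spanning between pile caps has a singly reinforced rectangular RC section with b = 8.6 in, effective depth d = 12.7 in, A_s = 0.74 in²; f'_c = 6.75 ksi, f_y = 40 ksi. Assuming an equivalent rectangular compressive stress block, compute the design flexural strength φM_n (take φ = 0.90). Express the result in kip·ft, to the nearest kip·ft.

φM_n ≈ 28 kip·ft

T = A_s f_y = 0.74 × 40 = 29.6 kips.
a = T/(0.85 f'_c b) = 29.6/(0.85 × 6.75 × 8.6) = 0.600 in.
M_n = T(d − a/2) = 29.6 × (12.7 − 0.3) = 367.0 kip·in = 367.0/12 = 30.58 kip·ft.
φM_n = 0.90 × 30.58 = 27.52 kip·ft.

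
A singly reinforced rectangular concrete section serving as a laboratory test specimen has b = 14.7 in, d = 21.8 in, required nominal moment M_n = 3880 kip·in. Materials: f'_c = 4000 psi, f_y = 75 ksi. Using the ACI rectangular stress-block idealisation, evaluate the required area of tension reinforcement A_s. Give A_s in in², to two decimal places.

A_s ≈ 2.61 in²

From M_n = 0.85 f'_c a b (d − a/2):
a = d − √(d² − 2M_n/(0.85 f'_c b)) = 21.8 − √(21.8² − 2 × 3880/(0.85 × 4 × 14.7)) = 3.912 in.
A_s = 0.85 f'_c a b / f_y = 0.85 × 4 × 3.912 × 14.7 / 75 = 2.607 in².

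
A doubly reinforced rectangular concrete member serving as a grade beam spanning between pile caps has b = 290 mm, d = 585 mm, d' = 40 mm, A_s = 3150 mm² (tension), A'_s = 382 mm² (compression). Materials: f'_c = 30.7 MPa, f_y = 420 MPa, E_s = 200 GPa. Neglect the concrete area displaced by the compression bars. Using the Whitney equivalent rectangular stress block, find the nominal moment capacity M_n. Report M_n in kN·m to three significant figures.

Assume both tension and compression steel yield.
Net tension couple steel: A_s − A'_s = 2768 mm².
a = (A_s − A'_s) f_y / (0.85 f'_c b) = 1162560/(0.85 × 30.7 × 290) = 153.62 mm.
c = a/β₁ = 153.62/0.831 = 184.86 mm; ε'_s = 0.003(c − d')/c = 0.0024 ≥ f_y/E_s = 0.0021, so compression steel does yield.
M_n = (A_s − A'_s) f_y (d − a/2) + A'_s f_y (d − d') = [1162560 × (585 − 76.81) + 160440 × (585 − 40)] × 10⁻⁶ = 590.80 + 87.44 = 678.24 kN·m.

M_n ≈ 678 kN·m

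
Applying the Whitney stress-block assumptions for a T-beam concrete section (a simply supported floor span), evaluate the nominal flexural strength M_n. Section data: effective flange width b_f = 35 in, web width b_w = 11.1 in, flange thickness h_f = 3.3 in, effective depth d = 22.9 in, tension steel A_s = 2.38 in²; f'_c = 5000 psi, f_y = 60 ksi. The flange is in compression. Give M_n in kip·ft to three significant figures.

M_n ≈ 267 kip·ft

Tension: T = A_s f_y = 2.38 × 60 = 142.8 kips.
Try a within the flange: a = T/(0.85 f'_c b_f) = 142.8/(0.85 × 5 × 35) = 0.960 in.
Since a = 0.960 ≤ h_f = 3.3 in, the stress block lies entirely in the flange; analyse as a rectangular beam of width b_f.
M_n = T(d − a/2) = 142.8 × (22.9 − 0.48) = 3201.6 kip·in.
M_n = 3201.6/12 = 266.80 kip·ft.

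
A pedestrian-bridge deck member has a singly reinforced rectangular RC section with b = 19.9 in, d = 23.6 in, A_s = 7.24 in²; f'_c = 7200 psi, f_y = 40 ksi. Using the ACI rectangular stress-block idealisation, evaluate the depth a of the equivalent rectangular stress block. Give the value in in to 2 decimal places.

a ≈ 2.38 in

T = A_s f_y = 7.24 × 40 = 289.6 kips.
a = T/(0.85 f'_c b) = 289.6/(0.85 × 7.2 × 19.9) = 2.38 in.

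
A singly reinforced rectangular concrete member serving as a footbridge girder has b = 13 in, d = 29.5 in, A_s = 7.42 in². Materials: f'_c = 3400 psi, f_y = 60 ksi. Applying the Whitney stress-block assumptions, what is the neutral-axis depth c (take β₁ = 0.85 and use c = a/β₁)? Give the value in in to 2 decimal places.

T = A_s f_y = 7.42 × 60 = 445.2 kips.
a = T/(0.85 f'_c b) = 445.2/(0.85 × 3.4 × 13) = 11.8499 in.
With β₁ = 0.85, c = a/β₁ = 11.8499/0.85 = 13.94 in.

c ≈ 13.94 in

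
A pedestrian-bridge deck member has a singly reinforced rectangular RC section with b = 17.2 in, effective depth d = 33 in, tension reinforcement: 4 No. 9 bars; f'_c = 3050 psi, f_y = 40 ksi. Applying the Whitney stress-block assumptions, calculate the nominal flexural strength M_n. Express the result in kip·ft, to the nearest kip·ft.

A_s = 4 × 1 = 4 in².
T = A_s f_y = 4 × 40 = 160 kips.
a = T/(0.85 f'_c b) = 160/(0.85 × 3.05 × 17.2) = 3.588 in.
M_n = T(d − a/2) = 160 × (33 − 1.794) = 4993.0 kip·in = 4993.0/12 = 416.08 kip·ft.

M_n ≈ 416 kip·ft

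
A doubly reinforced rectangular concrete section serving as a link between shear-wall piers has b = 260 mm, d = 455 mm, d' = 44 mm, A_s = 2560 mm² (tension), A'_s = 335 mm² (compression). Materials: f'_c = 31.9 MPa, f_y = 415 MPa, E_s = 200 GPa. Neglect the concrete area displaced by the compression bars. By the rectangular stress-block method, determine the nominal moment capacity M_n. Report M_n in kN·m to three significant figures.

M_n ≈ 417 kN·m

Assume both tension and compression steel yield.
Net tension couple steel: A_s − A'_s = 2225 mm².
a = (A_s − A'_s) f_y / (0.85 f'_c b) = 923375/(0.85 × 31.9 × 260) = 130.98 mm.
c = a/β₁ = 130.98/0.822 = 159.34 mm; ε'_s = 0.003(c − d')/c = 0.0022 ≥ f_y/E_s = 0.0021, so compression steel does yield.
M_n = (A_s − A'_s) f_y (d − a/2) + A'_s f_y (d − d') = [923375 × (455 − 65.49) + 139025 × (455 − 44)] × 10⁻⁶ = 359.66 + 57.14 = 416.80 kN·m.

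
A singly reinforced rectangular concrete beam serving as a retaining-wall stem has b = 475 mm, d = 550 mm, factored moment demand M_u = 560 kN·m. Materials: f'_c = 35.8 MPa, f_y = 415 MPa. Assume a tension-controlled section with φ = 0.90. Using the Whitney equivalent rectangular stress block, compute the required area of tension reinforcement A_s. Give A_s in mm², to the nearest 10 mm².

A_s ≈ 2950 mm²

M_n = M_u/φ = 560/0.90 = 622.222 kN·m.
With M_n = 0.85 f'_c a b (d − a/2), solve the quadratic for a:
a = d − √(d² − 2M_n/(0.85 f'_c b)) = 550 − √(550² − 2 × 622.222×10⁶/(0.85 × 35.8 × 475)) = 84.81 mm.
A_s = 0.85 f'_c a b / f_y = 0.85 × 35.8 × 84.81 × 475 / 415 = 2953.9 mm².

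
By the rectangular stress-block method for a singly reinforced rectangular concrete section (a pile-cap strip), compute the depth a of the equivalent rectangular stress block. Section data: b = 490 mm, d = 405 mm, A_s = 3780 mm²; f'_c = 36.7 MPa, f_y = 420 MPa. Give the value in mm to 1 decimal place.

a ≈ 103.9 mm

T = A_s f_y = 3780 × 420 = 1587600 N = 1587.6 kN.
Setting C = 0.85 f'_c a b equal to T: a = 1587600/(0.85 × 36.7 × 490) = 103.9 mm.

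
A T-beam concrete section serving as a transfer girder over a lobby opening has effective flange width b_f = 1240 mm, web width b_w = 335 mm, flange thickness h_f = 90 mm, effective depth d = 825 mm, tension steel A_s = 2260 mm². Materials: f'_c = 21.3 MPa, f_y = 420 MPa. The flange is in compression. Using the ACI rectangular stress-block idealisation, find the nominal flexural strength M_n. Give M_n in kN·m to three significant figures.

M_n ≈ 763 kN·m

Tension: T = A_s f_y = 2260 × 420 = 949200 N.
Try a within the flange: a = T/(0.85 f'_c b_f) = 949200/(0.85 × 21.3 × 1240) = 42.28 mm.
Since a = 42.28 ≤ h_f = 90 mm, the stress block lies entirely in the flange; analyse as a rectangular beam of width b_f.
M_n = T(d − a/2) = 949200 × (825 − 21.14) = 763.02 × 10⁶ N·mm.
M_n = 763.02 kN·m.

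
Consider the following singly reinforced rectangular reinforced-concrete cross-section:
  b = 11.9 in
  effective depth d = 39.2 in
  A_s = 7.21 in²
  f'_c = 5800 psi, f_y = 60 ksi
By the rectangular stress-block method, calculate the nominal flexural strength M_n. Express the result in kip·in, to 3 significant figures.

M_n ≈ 15400 kip·in

T = A_s f_y = 7.21 × 60 = 432.6 kips.
a = T/(0.85 f'_c b) = 432.6/(0.85 × 5.8 × 11.9) = 7.374 in.
M_n = T(d − a/2) = 432.6 × (39.2 − 3.687) = 15362.9 kip·in.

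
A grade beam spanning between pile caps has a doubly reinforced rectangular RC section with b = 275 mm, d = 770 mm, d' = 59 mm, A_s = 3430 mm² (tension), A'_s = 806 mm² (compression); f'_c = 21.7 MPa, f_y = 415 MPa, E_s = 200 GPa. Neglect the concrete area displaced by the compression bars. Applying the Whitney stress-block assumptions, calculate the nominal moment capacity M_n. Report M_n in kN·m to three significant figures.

Assume both tension and compression steel yield.
Net tension couple steel: A_s − A'_s = 2624 mm².
a = (A_s − A'_s) f_y / (0.85 f'_c b) = 1088960/(0.85 × 21.7 × 275) = 214.68 mm.
c = a/β₁ = 214.68/0.85 = 252.56 mm; ε'_s = 0.003(c − d')/c = 0.0023 ≥ f_y/E_s = 0.0021, so compression steel does yield.
M_n = (A_s − A'_s) f_y (d − a/2) + A'_s f_y (d − d') = [1088960 × (770 − 107.34) + 334490 × (770 − 59)] × 10⁻⁶ = 721.61 + 237.82 = 959.43 kN·m.

M_n ≈ 959 kN·m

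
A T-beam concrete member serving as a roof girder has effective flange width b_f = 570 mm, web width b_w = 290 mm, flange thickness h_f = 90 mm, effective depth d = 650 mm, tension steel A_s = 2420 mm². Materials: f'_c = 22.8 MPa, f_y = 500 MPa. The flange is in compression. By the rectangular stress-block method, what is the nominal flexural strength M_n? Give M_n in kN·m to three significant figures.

Tension: T = A_s f_y = 2420 × 500 = 1210000 N.
Try a within the flange: a = T/(0.85 f'_c b_f) = 1210000/(0.85 × 22.8 × 570) = 109.54 mm.
a = 109.54 > h_f = 90 mm: the block extends into the web. Split into flange-overhang and web parts.
C_f = 0.85 f'_c (b_f − b_w) h_f = 0.85 × 22.8 × (570 − 290) × 90 = 488376 N.
Remaining web compression depth: a_w = (T − C_f)/(0.85 f'_c b_w) = (1210000 − 488376)/(0.85 × 22.8 × 290) = 128.40 mm.
M_n = C_f(d − h_f/2) + (T − C_f)(d − a_w/2) = 488376 × (650 − 45) + 721624 × (650 − 64.2) = 295.47 + 422.73 = 718.20 × 10⁶ N·mm.
M_n = 718.20 kN·m.

M_n ≈ 718 kN·m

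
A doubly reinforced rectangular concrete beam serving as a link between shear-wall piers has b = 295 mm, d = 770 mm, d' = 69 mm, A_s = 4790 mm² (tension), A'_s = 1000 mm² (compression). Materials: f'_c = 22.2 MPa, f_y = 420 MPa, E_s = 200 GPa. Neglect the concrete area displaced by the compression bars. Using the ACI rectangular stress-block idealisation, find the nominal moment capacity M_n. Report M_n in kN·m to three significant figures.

Assume both tension and compression steel yield.
Net tension couple steel: A_s − A'_s = 3790 mm².
a = (A_s − A'_s) f_y / (0.85 f'_c b) = 1591800/(0.85 × 22.2 × 295) = 285.95 mm.
c = a/β₁ = 285.95/0.85 = 336.41 mm; ε'_s = 0.003(c − d')/c = 0.0024 ≥ f_y/E_s = 0.0021, so compression steel does yield.
M_n = (A_s − A'_s) f_y (d − a/2) + A'_s f_y (d − d') = [1591800 × (770 − 142.975) + 420000 × (770 − 69)] × 10⁻⁶ = 998.10 + 294.42 = 1292.52 kN·m.

M_n ≈ 1290 kN·m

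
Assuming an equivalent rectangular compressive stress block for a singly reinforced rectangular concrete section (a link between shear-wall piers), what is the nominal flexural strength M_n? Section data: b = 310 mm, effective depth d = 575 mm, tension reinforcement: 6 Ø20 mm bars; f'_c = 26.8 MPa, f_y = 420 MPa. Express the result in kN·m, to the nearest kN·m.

A_s = 6 × 314 = 1884 mm².
T = A_s f_y = 1884 × 420 = 791280 N = 791.28 kN.
From C = T: a = T/(0.85 f'_c b) = 791280/(0.85 × 26.8 × 310) = 112.05 mm.
M_n = T(d − a/2) = 791.28 kN × (575 − 56.025) mm = 410.65 kN·m.

M_n ≈ 411 kN·m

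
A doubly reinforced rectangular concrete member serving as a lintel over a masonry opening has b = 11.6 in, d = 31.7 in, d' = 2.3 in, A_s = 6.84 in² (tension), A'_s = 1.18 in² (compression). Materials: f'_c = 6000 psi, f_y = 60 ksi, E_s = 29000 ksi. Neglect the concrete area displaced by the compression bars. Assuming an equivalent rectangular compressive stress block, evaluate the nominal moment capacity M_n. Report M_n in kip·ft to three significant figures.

Assume both steels yield.
a = (A_s − A'_s) f_y/(0.85 f'_c b) = (6.84 − 1.18) × 60/(0.85 × 6 × 11.6) = 5.740 in.
c = a/β₁ = 5.740/0.75 = 7.653 in; ε'_s = 0.003(c − d')/c = 0.0021 ≥ ε_y = 0.0021, so the compression steel yields.
M_n = (A_s − A'_s) f_y (d − a/2) + A'_s f_y (d − d') = 339.6 × (31.7 − 2.87) + 70.8 × (31.7 − 2.3) = 9790.7 + 2081.5 = 11872.2 kip·in = 11872.2/12 = 989.35 kip·ft.

M_n ≈ 989 kip·ft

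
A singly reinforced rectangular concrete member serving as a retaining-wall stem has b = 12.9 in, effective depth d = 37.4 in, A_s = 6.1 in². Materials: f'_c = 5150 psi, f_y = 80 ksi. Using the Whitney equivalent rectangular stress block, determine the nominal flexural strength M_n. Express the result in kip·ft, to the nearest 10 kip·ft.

M_n ≈ 1350 kip·ft

T = A_s f_y = 6.1 × 80 = 488 kips.
a = T/(0.85 f'_c b) = 488/(0.85 × 5.15 × 12.9) = 8.642 in.
M_n = T(d − a/2) = 488 × (37.4 − 4.321) = 16142.6 kip·in = 16142.6/12 = 1345.22 kip·ft.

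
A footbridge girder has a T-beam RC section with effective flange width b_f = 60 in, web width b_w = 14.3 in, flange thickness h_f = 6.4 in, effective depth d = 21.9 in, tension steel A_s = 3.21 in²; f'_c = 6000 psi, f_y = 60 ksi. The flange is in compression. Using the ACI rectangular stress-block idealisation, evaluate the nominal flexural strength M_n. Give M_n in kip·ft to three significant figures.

Tension: T = A_s f_y = 3.21 × 60 = 192.6 kips.
Try a within the flange: a = T/(0.85 f'_c b_f) = 192.6/(0.85 × 6 × 60) = 0.629 in.
Since a = 0.629 ≤ h_f = 6.4 in, the stress block lies entirely in the flange; analyse as a rectangular beam of width b_f.
M_n = T(d − a/2) = 192.6 × (21.9 − 0.3145) = 4157.4 kip·in.
M_n = 4157.4/12 = 346.45 kip·ft.

M_n ≈ 346 kip·ft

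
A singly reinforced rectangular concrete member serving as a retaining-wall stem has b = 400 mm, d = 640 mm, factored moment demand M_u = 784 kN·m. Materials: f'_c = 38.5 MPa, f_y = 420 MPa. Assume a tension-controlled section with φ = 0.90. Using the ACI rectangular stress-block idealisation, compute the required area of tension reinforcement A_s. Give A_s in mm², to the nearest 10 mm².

A_s ≈ 3560 mm²

M_n = M_u/φ = 784/0.90 = 871.111 kN·m.
With M_n = 0.85 f'_c a b (d − a/2), solve the quadratic for a:
a = d − √(d² − 2M_n/(0.85 f'_c b)) = 640 − √(640² − 2 × 871.111×10⁶/(0.85 × 38.5 × 400)) = 114.16 mm.
A_s = 0.85 f'_c a b / f_y = 0.85 × 38.5 × 114.16 × 400 / 420 = 3558.0 mm².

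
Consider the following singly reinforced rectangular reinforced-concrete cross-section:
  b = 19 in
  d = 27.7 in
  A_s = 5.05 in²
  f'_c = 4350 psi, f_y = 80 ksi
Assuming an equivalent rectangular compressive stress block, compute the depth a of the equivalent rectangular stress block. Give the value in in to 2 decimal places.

T = A_s f_y = 5.05 × 80 = 404 kips.
a = T/(0.85 f'_c b) = 404/(0.85 × 4.35 × 19) = 5.75 in.

a ≈ 5.75 in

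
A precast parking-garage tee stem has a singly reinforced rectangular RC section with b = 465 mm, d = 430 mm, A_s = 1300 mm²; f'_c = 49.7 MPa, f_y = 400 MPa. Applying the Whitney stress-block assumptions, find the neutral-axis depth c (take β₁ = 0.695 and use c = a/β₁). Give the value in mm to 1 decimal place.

c ≈ 38.1 mm

T = A_s f_y = 1300 × 400 = 520000 N = 520 kN.
Setting C = 0.85 f'_c a b equal to T: a = 520000/(0.85 × 49.7 × 465) = 26.471 mm.
With β₁ = 0.695, c = a/β₁ = 26.471/0.695 = 38.1 mm.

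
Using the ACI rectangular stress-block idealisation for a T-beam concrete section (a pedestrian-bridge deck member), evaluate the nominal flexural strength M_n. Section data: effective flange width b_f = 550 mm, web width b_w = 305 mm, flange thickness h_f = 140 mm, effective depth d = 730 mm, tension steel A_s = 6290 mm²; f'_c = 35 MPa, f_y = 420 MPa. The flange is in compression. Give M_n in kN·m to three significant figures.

Tension: T = A_s f_y = 6290 × 420 = 2641800 N.
Try a within the flange: a = T/(0.85 f'_c b_f) = 2641800/(0.85 × 35 × 550) = 161.45 mm.
a = 161.45 > h_f = 140 mm: the block extends into the web. Split into flange-overhang and web parts.
C_f = 0.85 f'_c (b_f − b_w) h_f = 0.85 × 35 × (550 − 305) × 140 = 1020425 N.
Remaining web compression depth: a_w = (T − C_f)/(0.85 f'_c b_w) = (2641800 − 1020425)/(0.85 × 35 × 305) = 178.69 mm.
M_n = C_f(d − h_f/2) + (T − C_f)(d − a_w/2) = 1020425 × (730 − 70) + 1621375 × (730 − 89.345) = 673.48 + 1038.74 = 1712.22 × 10⁶ N·mm.
M_n = 1712.22 kN·m.

M_n ≈ 1710 kN·m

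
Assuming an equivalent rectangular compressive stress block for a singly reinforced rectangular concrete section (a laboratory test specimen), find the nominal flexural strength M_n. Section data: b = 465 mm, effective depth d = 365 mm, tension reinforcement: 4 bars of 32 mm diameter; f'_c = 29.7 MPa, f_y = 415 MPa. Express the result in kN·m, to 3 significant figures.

M_n ≈ 411 kN·m

A_s = 4 × 804 = 3216 mm².
T = A_s f_y = 3216 × 415 = 1334640 N = 1334.64 kN.
From C = T: a = T/(0.85 f'_c b) = 1334640/(0.85 × 29.7 × 465) = 113.69 mm.
M_n = T(d − a/2) = 1334.64 kN × (365 − 56.845) mm = 411.28 kN·m.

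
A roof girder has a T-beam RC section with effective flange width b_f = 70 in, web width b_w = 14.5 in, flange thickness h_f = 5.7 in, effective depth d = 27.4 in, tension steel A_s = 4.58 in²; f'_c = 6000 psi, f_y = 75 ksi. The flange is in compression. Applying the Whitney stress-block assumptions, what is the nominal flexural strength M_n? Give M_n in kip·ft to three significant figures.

M_n ≈ 771 kip·ft

Tension: T = A_s f_y = 4.58 × 75 = 343.5 kips.
Try a within the flange: a = T/(0.85 f'_c b_f) = 343.5/(0.85 × 6 × 70) = 0.962 in.
Since a = 0.962 ≤ h_f = 5.7 in, the stress block lies entirely in the flange; analyse as a rectangular beam of width b_f.
M_n = T(d − a/2) = 343.5 × (27.4 − 0.481) = 9246.7 kip·in.
M_n = 9246.7/12 = 770.56 kip·ft.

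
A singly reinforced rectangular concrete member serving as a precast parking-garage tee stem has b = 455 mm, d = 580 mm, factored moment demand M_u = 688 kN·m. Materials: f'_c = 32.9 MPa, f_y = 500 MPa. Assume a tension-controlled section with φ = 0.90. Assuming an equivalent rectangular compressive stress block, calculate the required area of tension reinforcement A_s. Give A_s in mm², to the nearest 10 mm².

A_s ≈ 2930 mm²

M_n = M_u/φ = 688/0.90 = 764.444 kN·m.
With M_n = 0.85 f'_c a b (d − a/2), solve the quadratic for a:
a = d − √(d² − 2M_n/(0.85 f'_c b)) = 580 − √(580² − 2 × 764.444×10⁶/(0.85 × 32.9 × 455)) = 114.98 mm.
A_s = 0.85 f'_c a b / f_y = 0.85 × 32.9 × 114.98 × 455 / 500 = 2926.0 mm².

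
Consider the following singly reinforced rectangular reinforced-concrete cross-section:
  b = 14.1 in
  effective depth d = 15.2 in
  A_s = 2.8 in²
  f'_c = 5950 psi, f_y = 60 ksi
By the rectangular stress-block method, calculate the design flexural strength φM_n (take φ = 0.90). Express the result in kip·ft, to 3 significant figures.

φM_n ≈ 177 kip·ft

T = A_s f_y = 2.8 × 60 = 168 kips.
a = T/(0.85 f'_c b) = 168/(0.85 × 5.95 × 14.1) = 2.356 in.
M_n = T(d − a/2) = 168 × (15.2 − 1.178) = 2355.7 kip·in = 2355.7/12 = 196.31 kip·ft.
φM_n = 0.90 × 196.31 = 176.68 kip·ft.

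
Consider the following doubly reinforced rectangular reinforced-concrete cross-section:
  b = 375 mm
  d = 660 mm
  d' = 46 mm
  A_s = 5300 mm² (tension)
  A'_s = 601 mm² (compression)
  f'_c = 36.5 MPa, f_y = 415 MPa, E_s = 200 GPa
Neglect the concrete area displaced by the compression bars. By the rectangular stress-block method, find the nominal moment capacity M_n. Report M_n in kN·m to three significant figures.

Assume both tension and compression steel yield.
Net tension couple steel: A_s − A'_s = 4699 mm².
a = (A_s − A'_s) f_y / (0.85 f'_c b) = 1950085/(0.85 × 36.5 × 375) = 167.61 mm.
c = a/β₁ = 167.61/0.789 = 212.43 mm; ε'_s = 0.003(c − d')/c = 0.0024 ≥ f_y/E_s = 0.0021, so compression steel does yield.
M_n = (A_s − A'_s) f_y (d − a/2) + A'_s f_y (d − d') = [1950085 × (660 − 83.805) + 249415 × (660 − 46)] × 10⁻⁶ = 1123.63 + 153.14 = 1276.77 kN·m.

M_n ≈ 1280 kN·m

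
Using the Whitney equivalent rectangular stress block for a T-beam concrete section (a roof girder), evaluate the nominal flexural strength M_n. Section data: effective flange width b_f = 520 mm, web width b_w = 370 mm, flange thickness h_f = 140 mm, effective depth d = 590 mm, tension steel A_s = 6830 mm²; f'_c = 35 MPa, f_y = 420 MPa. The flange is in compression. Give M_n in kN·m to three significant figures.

M_n ≈ 1420 kN·m

Tension: T = A_s f_y = 6830 × 420 = 2868600 N.
Try a within the flange: a = T/(0.85 f'_c b_f) = 2868600/(0.85 × 35 × 520) = 185.43 mm.
a = 185.43 > h_f = 140 mm: the block extends into the web. Split into flange-overhang and web parts.
C_f = 0.85 f'_c (b_f − b_w) h_f = 0.85 × 35 × (520 − 370) × 140 = 624750 N.
Remaining web compression depth: a_w = (T − C_f)/(0.85 f'_c b_w) = (2868600 − 624750)/(0.85 × 35 × 370) = 203.85 mm.
M_n = C_f(d − h_f/2) + (T − C_f)(d − a_w/2) = 624750 × (590 − 70) + 2243850 × (590 − 101.925) = 324.87 + 1095.17 = 1420.04 × 10⁶ N·mm.
M_n = 1420.04 kN·m.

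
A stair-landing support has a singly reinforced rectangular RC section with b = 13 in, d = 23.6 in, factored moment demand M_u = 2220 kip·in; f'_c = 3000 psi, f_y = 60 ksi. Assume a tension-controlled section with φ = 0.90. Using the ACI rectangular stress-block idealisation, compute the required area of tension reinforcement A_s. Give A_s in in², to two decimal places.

M_n = M_u/φ = 2220/0.90 = 2466.67 kip·in.
From M_n = 0.85 f'_c a b (d − a/2):
a = d − √(d² − 2M_n/(0.85 f'_c b)) = 23.6 − √(23.6² − 2 × 2466.67/(0.85 × 3 × 13)) = 3.397 in.
A_s = 0.85 f'_c a b / f_y = 0.85 × 3 × 3.397 × 13 / 60 = 1.877 in².

A_s ≈ 1.88 in²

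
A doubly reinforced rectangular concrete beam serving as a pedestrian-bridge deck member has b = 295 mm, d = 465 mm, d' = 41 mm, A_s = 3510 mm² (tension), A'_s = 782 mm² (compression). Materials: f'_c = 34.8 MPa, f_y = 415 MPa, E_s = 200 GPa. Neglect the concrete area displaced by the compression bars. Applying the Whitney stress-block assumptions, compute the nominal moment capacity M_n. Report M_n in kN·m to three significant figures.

M_n ≈ 591 kN·m

Assume both tension and compression steel yield.
Net tension couple steel: A_s − A'_s = 2728 mm².
a = (A_s − A'_s) f_y / (0.85 f'_c b) = 1132120/(0.85 × 34.8 × 295) = 129.74 mm.
c = a/β₁ = 129.74/0.801 = 161.97 mm; ε'_s = 0.003(c − d')/c = 0.0022 ≥ f_y/E_s = 0.0021, so compression steel does yield.
M_n = (A_s − A'_s) f_y (d − a/2) + A'_s f_y (d − d') = [1132120 × (465 − 64.87) + 324530 × (465 − 41)] × 10⁻⁶ = 453.00 + 137.60 = 590.60 kN·m.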